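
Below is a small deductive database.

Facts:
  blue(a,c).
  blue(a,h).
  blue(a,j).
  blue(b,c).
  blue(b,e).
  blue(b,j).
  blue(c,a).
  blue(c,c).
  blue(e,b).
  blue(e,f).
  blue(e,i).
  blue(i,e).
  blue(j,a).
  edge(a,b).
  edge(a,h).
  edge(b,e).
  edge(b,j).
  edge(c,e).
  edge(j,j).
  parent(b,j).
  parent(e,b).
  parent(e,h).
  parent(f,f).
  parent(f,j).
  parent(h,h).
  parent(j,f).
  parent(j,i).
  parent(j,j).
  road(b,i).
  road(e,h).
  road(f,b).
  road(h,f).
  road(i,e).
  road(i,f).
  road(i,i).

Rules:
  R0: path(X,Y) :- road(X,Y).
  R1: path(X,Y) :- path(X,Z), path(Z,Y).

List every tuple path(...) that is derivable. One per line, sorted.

round 1: derive path(b,i) via R0 from road(b,i)
round 1: derive path(e,h) via R0 from road(e,h)
round 1: derive path(f,b) via R0 from road(f,b)
round 1: derive path(h,f) via R0 from road(h,f)
round 1: derive path(i,e) via R0 from road(i,e)
round 1: derive path(i,f) via R0 from road(i,f)
round 1: derive path(i,i) via R0 from road(i,i)
round 2: derive path(b,e) via R1 from path(b,i), path(i,e)
round 2: derive path(b,f) via R1 from path(b,i), path(i,f)
round 2: derive path(e,f) via R1 from path(e,h), path(h,f)
round 2: derive path(f,i) via R1 from path(f,b), path(b,i)
round 2: derive path(h,b) via R1 from path(h,f), path(f,b)
round 2: derive path(i,b) via R1 from path(i,f), path(f,b)
round 2: derive path(i,h) via R1 from path(i,e), path(e,h)
round 3: derive path(b,b) via R1 from path(b,f), path(f,b)
round 3: derive path(b,h) via R1 from path(b,e), path(e,h)
round 3: derive path(e,b) via R1 from path(e,f), path(f,b)
round 3: derive path(e,i) via R1 from path(e,f), path(f,i)
round 3: derive path(f,e) via R1 from path(f,b), path(b,e)
round 3: derive path(f,f) via R1 from path(f,b), path(b,f)
round 3: derive path(f,h) via R1 from path(f,i), path(i,h)
round 3: derive path(h,e) via R1 from path(h,b), path(b,e)
round 3: derive path(h,i) via R1 from path(h,b), path(b,i)
round 4: derive path(e,e) via R1 from path(e,b), path(b,e)
round 4: derive path(h,h) via R1 from path(h,b), path(b,h)

path(b,b)
path(b,e)
path(b,f)
path(b,h)
path(b,i)
path(e,b)
path(e,e)
path(e,f)
path(e,h)
path(e,i)
path(f,b)
path(f,e)
path(f,f)
path(f,h)
path(f,i)
path(h,b)
path(h,e)
path(h,f)
path(h,h)
path(h,i)
path(i,b)
path(i,e)
path(i,f)
path(i,h)
path(i,i)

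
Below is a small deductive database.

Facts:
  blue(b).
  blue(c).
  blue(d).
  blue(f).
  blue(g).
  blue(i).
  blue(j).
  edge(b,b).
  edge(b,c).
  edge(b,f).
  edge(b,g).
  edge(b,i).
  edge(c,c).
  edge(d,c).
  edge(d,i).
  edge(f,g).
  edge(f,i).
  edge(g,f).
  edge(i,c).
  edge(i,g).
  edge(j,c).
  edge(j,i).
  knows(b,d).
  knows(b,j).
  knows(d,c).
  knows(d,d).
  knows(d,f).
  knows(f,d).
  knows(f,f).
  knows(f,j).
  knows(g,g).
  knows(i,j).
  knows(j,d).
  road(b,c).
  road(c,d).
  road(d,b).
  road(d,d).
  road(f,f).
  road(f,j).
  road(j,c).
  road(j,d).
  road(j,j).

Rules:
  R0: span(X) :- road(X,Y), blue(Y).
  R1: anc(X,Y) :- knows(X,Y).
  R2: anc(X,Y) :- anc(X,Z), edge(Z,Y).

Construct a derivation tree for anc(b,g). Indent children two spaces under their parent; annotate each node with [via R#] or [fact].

round 1: derive anc(b,d) via R1 from knows(b,d)
round 1: derive anc(b,j) via R1 from knows(b,j)
round 1: derive anc(d,c) via R1 from knows(d,c)
round 1: derive anc(d,d) via R1 from knows(d,d)
round 1: derive anc(d,f) via R1 from knows(d,f)
round 1: derive anc(f,d) via R1 from knows(f,d)
round 1: derive anc(f,f) via R1 from knows(f,f)
round 1: derive anc(f,j) via R1 from knows(f,j)
round 1: derive anc(g,g) via R1 from knows(g,g)
round 1: derive anc(i,j) via R1 from knows(i,j)
round 1: derive anc(j,d) via R1 from knows(j,d)
round 2: derive anc(b,c) via R2 from anc(b,d), edge(d,c)
round 2: derive anc(b,i) via R2 from anc(b,d), edge(d,i)
round 2: derive anc(d,g) via R2 from anc(d,f), edge(f,g)
round 2: derive anc(d,i) via R2 from anc(d,d), edge(d,i)
round 2: derive anc(f,c) via R2 from anc(f,d), edge(d,c)
round 2: derive anc(f,g) via R2 from anc(f,f), edge(f,g)
round 2: derive anc(f,i) via R2 from anc(f,d), edge(d,i)
round 2: derive anc(g,f) via R2 from anc(g,g), edge(g,f)
round 2: derive anc(i,c) via R2 from anc(i,j), edge(j,c)
round 2: derive anc(i,i) via R2 from anc(i,j), edge(j,i)
round 2: derive anc(j,c) via R2 from anc(j,d), edge(d,c)
round 2: derive anc(j,i) via R2 from anc(j,d), edge(d,i)
round 3: derive anc(b,g) via R2 from anc(b,i), edge(i,g)
round 3: derive anc(g,i) via R2 from anc(g,f), edge(f,i)
round 3: derive anc(i,g) via R2 from anc(i,i), edge(i,g)
round 3: derive anc(j,g) via R2 from anc(j,i), edge(i,g)
round 4: derive anc(b,f) via R2 from anc(b,g), edge(g,f)
round 4: derive anc(g,c) via R2 from anc(g,i), edge(i,c)
round 4: derive anc(i,f) via R2 from anc(i,g), edge(g,f)
round 4: derive anc(j,f) via R2 from anc(j,g), edge(g,f)

anc(b,g)  [via R2]
  anc(b,i)  [via R2]
    anc(b,d)  [via R1]
      knows(b,d)  [fact]
    edge(d,i)  [fact]
  edge(i,g)  [fact]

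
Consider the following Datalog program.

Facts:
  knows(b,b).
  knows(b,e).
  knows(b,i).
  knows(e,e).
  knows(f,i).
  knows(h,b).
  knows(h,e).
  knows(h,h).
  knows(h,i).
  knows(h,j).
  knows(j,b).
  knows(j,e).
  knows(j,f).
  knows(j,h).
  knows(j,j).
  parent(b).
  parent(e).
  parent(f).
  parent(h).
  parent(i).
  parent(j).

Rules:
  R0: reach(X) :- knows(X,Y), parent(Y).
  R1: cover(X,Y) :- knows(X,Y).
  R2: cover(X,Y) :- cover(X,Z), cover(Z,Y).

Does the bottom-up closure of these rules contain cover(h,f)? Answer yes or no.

round 1: derive cover(b,b) via R1 from knows(b,b)
round 1: derive cover(b,e) via R1 from knows(b,e)
round 1: derive cover(b,i) via R1 from knows(b,i)
round 1: derive cover(e,e) via R1 from knows(e,e)
round 1: derive cover(f,i) via R1 from knows(f,i)
round 1: derive cover(h,b) via R1 from knows(h,b)
round 1: derive cover(h,e) via R1 from knows(h,e)
round 1: derive cover(h,h) via R1 from knows(h,h)
round 1: derive cover(h,i) via R1 from knows(h,i)
round 1: derive cover(h,j) via R1 from knows(h,j)
round 1: derive cover(j,b) via R1 from knows(j,b)
round 1: derive cover(j,e) via R1 from knows(j,e)
round 1: derive cover(j,f) via R1 from knows(j,f)
round 1: derive cover(j,h) via R1 from knows(j,h)
round 1: derive cover(j,j) via R1 from knows(j,j)
round 2: derive cover(h,f) via R2 from cover(h,j), cover(j,f)
round 2: derive cover(j,i) via R2 from cover(j,b), cover(b,i)

yes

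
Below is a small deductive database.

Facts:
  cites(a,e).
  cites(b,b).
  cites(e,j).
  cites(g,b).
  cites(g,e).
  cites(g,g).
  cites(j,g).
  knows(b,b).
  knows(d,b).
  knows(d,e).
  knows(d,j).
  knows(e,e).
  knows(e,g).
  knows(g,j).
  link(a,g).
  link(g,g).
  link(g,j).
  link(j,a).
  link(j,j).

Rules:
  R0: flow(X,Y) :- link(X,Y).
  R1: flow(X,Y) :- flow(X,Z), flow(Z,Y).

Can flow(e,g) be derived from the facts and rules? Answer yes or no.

no

round 1: derive flow(a,g) via R0 from link(a,g)
round 1: derive flow(g,g) via R0 from link(g,g)
round 1: derive flow(g,j) via R0 from link(g,j)
round 1: derive flow(j,a) via R0 from link(j,a)
round 1: derive flow(j,j) via R0 from link(j,j)
round 2: derive flow(a,j) via R1 from flow(a,g), flow(g,j)
round 2: derive flow(g,a) via R1 from flow(g,j), flow(j,a)
round 2: derive flow(j,g) via R1 from flow(j,a), flow(a,g)
round 3: derive flow(a,a) via R1 from flow(a,g), flow(g,a)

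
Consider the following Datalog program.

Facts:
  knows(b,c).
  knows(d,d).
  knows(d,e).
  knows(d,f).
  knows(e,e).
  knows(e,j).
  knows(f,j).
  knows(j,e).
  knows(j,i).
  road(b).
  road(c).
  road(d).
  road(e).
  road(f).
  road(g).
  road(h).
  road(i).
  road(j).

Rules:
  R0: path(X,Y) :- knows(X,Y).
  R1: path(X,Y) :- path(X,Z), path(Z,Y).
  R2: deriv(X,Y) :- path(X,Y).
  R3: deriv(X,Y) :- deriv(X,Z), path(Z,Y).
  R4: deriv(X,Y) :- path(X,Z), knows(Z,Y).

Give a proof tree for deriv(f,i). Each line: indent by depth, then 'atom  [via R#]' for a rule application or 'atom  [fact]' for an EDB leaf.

deriv(f,i)  [via R4]
  path(f,j)  [via R0]
    knows(f,j)  [fact]
  knows(j,i)  [fact]

round 1: derive path(b,c) via R0 from knows(b,c)
round 1: derive path(d,d) via R0 from knows(d,d)
round 1: derive path(d,e) via R0 from knows(d,e)
round 1: derive path(d,f) via R0 from knows(d,f)
round 1: derive path(e,e) via R0 from knows(e,e)
round 1: derive path(e,j) via R0 from knows(e,j)
round 1: derive path(f,j) via R0 from knows(f,j)
round 1: derive path(j,e) via R0 from knows(j,e)
round 1: derive path(j,i) via R0 from knows(j,i)
round 2: derive path(d,j) via R1 from path(d,e), path(e,j)
round 2: derive path(e,i) via R1 from path(e,j), path(j,i)
round 2: derive path(f,e) via R1 from path(f,j), path(j,e)
round 2: derive path(f,i) via R1 from path(f,j), path(j,i)
round 2: derive path(j,j) via R1 from path(j,e), path(e,j)
round 2: derive deriv(b,c) via R2 from path(b,c)
round 2: derive deriv(d,d) via R2 from path(d,d)
round 2: derive deriv(d,e) via R2 from path(d,e)
round 2: derive deriv(d,f) via R2 from path(d,f)
round 2: derive deriv(e,e) via R2 from path(e,e)
round 2: derive deriv(e,j) via R2 from path(e,j)
round 2: derive deriv(f,j) via R2 from path(f,j)
round 2: derive deriv(j,e) via R2 from path(j,e)
round 2: derive deriv(j,i) via R2 from path(j,i)
round 2: derive deriv(d,j) via R4 from path(d,e), knows(e,j)
round 2: derive deriv(e,i) via R4 from path(e,j), knows(j,i)
round 2: derive deriv(f,e) via R4 from path(f,j), knows(j,e)
round 2: derive deriv(f,i) via R4 from path(f,j), knows(j,i)
round 2: derive deriv(j,j) via R4 from path(j,e), knows(e,j)
round 3: derive path(d,i) via R1 from path(d,e), path(e,i)
round 3: derive deriv(d,i) via R3 from deriv(d,e), path(e,i)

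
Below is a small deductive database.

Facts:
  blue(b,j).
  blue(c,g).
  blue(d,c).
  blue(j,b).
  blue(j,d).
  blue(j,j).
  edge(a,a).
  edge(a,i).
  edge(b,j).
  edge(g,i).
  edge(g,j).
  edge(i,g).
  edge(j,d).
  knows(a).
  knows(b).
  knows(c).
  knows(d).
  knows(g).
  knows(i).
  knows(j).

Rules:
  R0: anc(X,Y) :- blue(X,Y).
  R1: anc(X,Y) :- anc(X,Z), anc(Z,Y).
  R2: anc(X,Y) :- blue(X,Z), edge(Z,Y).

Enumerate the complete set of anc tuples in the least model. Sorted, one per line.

round 1: derive anc(b,j) via R0 from blue(b,j)
round 1: derive anc(c,g) via R0 from blue(c,g)
round 1: derive anc(d,c) via R0 from blue(d,c)
round 1: derive anc(j,b) via R0 from blue(j,b)
round 1: derive anc(j,d) via R0 from blue(j,d)
round 1: derive anc(j,j) via R0 from blue(j,j)
round 1: derive anc(b,d) via R2 from blue(b,j), edge(j,d)
round 1: derive anc(c,i) via R2 from blue(c,g), edge(g,i)
round 1: derive anc(c,j) via R2 from blue(c,g), edge(g,j)
round 2: derive anc(b,b) via R1 from anc(b,j), anc(j,b)
round 2: derive anc(b,c) via R1 from anc(b,d), anc(d,c)
round 2: derive anc(c,b) via R1 from anc(c,j), anc(j,b)
round 2: derive anc(c,d) via R1 from anc(c,j), anc(j,d)
round 2: derive anc(d,g) via R1 from anc(d,c), anc(c,g)
round 2: derive anc(d,i) via R1 from anc(d,c), anc(c,i)
round 2: derive anc(d,j) via R1 from anc(d,c), anc(c,j)
round 2: derive anc(j,c) via R1 from anc(j,d), anc(d,c)
round 3: derive anc(b,g) via R1 from anc(b,c), anc(c,g)
round 3: derive anc(b,i) via R1 from anc(b,c), anc(c,i)
round 3: derive anc(c,c) via R1 from anc(c,b), anc(b,c)
round 3: derive anc(d,b) via R1 from anc(d,c), anc(c,b)
round 3: derive anc(d,d) via R1 from anc(d,c), anc(c,d)
round 3: derive anc(j,g) via R1 from anc(j,c), anc(c,g)
round 3: derive anc(j,i) via R1 from anc(j,c), anc(c,i)

anc(b,b)
anc(b,c)
anc(b,d)
anc(b,g)
anc(b,i)
anc(b,j)
anc(c,b)
anc(c,c)
anc(c,d)
anc(c,g)
anc(c,i)
anc(c,j)
anc(d,b)
anc(d,c)
anc(d,d)
anc(d,g)
anc(d,i)
anc(d,j)
anc(j,b)
anc(j,c)
anc(j,d)
anc(j,g)
anc(j,i)
anc(j,j)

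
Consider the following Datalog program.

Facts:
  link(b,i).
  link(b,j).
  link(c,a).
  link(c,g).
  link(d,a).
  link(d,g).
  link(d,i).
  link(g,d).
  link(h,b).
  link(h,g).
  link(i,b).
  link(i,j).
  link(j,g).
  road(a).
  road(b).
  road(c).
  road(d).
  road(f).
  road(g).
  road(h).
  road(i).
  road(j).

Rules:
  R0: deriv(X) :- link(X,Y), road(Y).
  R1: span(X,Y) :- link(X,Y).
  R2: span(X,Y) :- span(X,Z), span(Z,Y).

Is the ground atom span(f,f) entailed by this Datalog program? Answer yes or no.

round 1: derive span(b,i) via R1 from link(b,i)
round 1: derive span(b,j) via R1 from link(b,j)
round 1: derive span(c,a) via R1 from link(c,a)
round 1: derive span(c,g) via R1 from link(c,g)
round 1: derive span(d,a) via R1 from link(d,a)
round 1: derive span(d,g) via R1 from link(d,g)
round 1: derive span(d,i) via R1 from link(d,i)
round 1: derive span(g,d) via R1 from link(g,d)
round 1: derive span(h,b) via R1 from link(h,b)
round 1: derive span(h,g) via R1 from link(h,g)
round 1: derive span(i,b) via R1 from link(i,b)
round 1: derive span(i,j) via R1 from link(i,j)
round 1: derive span(j,g) via R1 from link(j,g)
round 2: derive span(b,b) via R2 from span(b,i), span(i,b)
round 2: derive span(b,g) via R2 from span(b,j), span(j,g)
round 2: derive span(c,d) via R2 from span(c,g), span(g,d)
round 2: derive span(d,b) via R2 from span(d,i), span(i,b)
round 2: derive span(d,d) via R2 from span(d,g), span(g,d)
round 2: derive span(d,j) via R2 from span(d,i), span(i,j)
round 2: derive span(g,a) via R2 from span(g,d), span(d,a)
round 2: derive span(g,g) via R2 from span(g,d), span(d,g)
round 2: derive span(g,i) via R2 from span(g,d), span(d,i)
round 2: derive span(h,d) via R2 from span(h,g), span(g,d)
round 2: derive span(h,i) via R2 from span(h,b), span(b,i)
round 2: derive span(h,j) via R2 from span(h,b), span(b,j)
round 2: derive span(i,g) via R2 from span(i,j), span(j,g)
round 2: derive span(i,i) via R2 from span(i,b), span(b,i)
round 2: derive span(j,d) via R2 from span(j,g), span(g,d)
round 3: derive span(b,a) via R2 from span(b,g), span(g,a)
round 3: derive span(b,d) via R2 from span(b,g), span(g,d)
round 3: derive span(c,b) via R2 from span(c,d), span(d,b)
round 3: derive span(c,i) via R2 from span(c,d), span(d,i)
round 3: derive span(c,j) via R2 from span(c,d), span(d,j)
round 3: derive span(g,b) via R2 from span(g,d), span(d,b)
round 3: derive span(g,j) via R2 from span(g,d), span(d,j)
round 3: derive span(h,a) via R2 from span(h,d), span(d,a)
round 3: derive span(i,a) via R2 from span(i,g), span(g,a)
round 3: derive span(i,d) via R2 from span(i,g), span(g,d)
round 3: derive span(j,a) via R2 from span(j,d), span(d,a)
round 3: derive span(j,b) via R2 from span(j,d), span(d,b)
round 3: derive span(j,i) via R2 from span(j,d), span(d,i)
round 3: derive span(j,j) via R2 from span(j,d), span(d,j)

no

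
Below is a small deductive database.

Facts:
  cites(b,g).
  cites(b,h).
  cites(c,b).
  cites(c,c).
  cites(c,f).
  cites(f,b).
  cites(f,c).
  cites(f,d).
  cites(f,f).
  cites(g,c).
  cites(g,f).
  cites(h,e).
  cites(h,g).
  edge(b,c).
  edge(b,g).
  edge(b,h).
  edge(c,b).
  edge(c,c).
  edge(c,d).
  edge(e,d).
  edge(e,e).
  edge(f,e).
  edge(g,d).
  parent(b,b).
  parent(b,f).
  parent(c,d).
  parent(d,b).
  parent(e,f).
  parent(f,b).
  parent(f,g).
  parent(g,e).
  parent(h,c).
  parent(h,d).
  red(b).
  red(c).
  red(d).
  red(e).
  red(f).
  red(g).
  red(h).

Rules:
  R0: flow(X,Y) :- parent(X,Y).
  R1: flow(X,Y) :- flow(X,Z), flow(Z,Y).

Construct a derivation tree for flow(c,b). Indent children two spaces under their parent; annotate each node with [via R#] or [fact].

round 1: derive flow(b,b) via R0 from parent(b,b)
round 1: derive flow(b,f) via R0 from parent(b,f)
round 1: derive flow(c,d) via R0 from parent(c,d)
round 1: derive flow(d,b) via R0 from parent(d,b)
round 1: derive flow(e,f) via R0 from parent(e,f)
round 1: derive flow(f,b) via R0 from parent(f,b)
round 1: derive flow(f,g) via R0 from parent(f,g)
round 1: derive flow(g,e) via R0 from parent(g,e)
round 1: derive flow(h,c) via R0 from parent(h,c)
round 1: derive flow(h,d) via R0 from parent(h,d)
round 2: derive flow(b,g) via R1 from flow(b,f), flow(f,g)
round 2: derive flow(c,b) via R1 from flow(c,d), flow(d,b)
round 2: derive flow(d,f) via R1 from flow(d,b), flow(b,f)
round 2: derive flow(e,b) via R1 from flow(e,f), flow(f,b)
round 2: derive flow(e,g) via R1 from flow(e,f), flow(f,g)
round 2: derive flow(f,e) via R1 from flow(f,g), flow(g,e)
round 2: derive flow(f,f) via R1 from flow(f,b), flow(b,f)
round 2: derive flow(g,f) via R1 from flow(g,e), flow(e,f)
round 2: derive flow(h,b) via R1 from flow(h,d), flow(d,b)
round 3: derive flow(b,e) via R1 from flow(b,f), flow(f,e)
round 3: derive flow(c,f) via R1 from flow(c,b), flow(b,f)
round 3: derive flow(c,g) via R1 from flow(c,b), flow(b,g)
round 3: derive flow(d,e) via R1 from flow(d,f), flow(f,e)
round 3: derive flow(d,g) via R1 from flow(d,b), flow(b,g)
round 3: derive flow(e,e) via R1 from flow(e,f), flow(f,e)
round 3: derive flow(g,b) via R1 from flow(g,e), flow(e,b)
round 3: derive flow(g,g) via R1 from flow(g,e), flow(e,g)
round 3: derive flow(h,f) via R1 from flow(h,b), flow(b,f)
round 3: derive flow(h,g) via R1 from flow(h,b), flow(b,g)
round 4: derive flow(c,e) via R1 from flow(c,b), flow(b,e)
round 4: derive flow(h,e) via R1 from flow(h,b), flow(b,e)

flow(c,b)  [via R1]
  flow(c,d)  [via R0]
    parent(c,d)  [fact]
  flow(d,b)  [via R0]
    parent(d,b)  [fact]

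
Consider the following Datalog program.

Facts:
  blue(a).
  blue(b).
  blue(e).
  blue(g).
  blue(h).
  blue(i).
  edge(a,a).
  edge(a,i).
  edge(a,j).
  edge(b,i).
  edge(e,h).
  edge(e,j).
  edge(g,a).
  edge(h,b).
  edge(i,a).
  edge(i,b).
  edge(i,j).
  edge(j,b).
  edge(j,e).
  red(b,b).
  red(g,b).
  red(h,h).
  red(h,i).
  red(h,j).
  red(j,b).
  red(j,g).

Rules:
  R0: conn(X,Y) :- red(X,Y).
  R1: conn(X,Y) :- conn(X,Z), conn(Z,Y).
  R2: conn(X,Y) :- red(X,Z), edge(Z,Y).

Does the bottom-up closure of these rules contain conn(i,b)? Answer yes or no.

no

round 1: derive conn(b,b) via R0 from red(b,b)
round 1: derive conn(g,b) via R0 from red(g,b)
round 1: derive conn(h,h) via R0 from red(h,h)
round 1: derive conn(h,i) via R0 from red(h,i)
round 1: derive conn(h,j) via R0 from red(h,j)
round 1: derive conn(j,b) via R0 from red(j,b)
round 1: derive conn(j,g) via R0 from red(j,g)
round 1: derive conn(b,i) via R2 from red(b,b), edge(b,i)
round 1: derive conn(g,i) via R2 from red(g,b), edge(b,i)
round 1: derive conn(h,a) via R2 from red(h,i), edge(i,a)
round 1: derive conn(h,b) via R2 from red(h,h), edge(h,b)
round 1: derive conn(h,e) via R2 from red(h,j), edge(j,e)
round 1: derive conn(j,a) via R2 from red(j,g), edge(g,a)
round 1: derive conn(j,i) via R2 from red(j,b), edge(b,i)
round 2: derive conn(h,g) via R1 from conn(h,j), conn(j,g)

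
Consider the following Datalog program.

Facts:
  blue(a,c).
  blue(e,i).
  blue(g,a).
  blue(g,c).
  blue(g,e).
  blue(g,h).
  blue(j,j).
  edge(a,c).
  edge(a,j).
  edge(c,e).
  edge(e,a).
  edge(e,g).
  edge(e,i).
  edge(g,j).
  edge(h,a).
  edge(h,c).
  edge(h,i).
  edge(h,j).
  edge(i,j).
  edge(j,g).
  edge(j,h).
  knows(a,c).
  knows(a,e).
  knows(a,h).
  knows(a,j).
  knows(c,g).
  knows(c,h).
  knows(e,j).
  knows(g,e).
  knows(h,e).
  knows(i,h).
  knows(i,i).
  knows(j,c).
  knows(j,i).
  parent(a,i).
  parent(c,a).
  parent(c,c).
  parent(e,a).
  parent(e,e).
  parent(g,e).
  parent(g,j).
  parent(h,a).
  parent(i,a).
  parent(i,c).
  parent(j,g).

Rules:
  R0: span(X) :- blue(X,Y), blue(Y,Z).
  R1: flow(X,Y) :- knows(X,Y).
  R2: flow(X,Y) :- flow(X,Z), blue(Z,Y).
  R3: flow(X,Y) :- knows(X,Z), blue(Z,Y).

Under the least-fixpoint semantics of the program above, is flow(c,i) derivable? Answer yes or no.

round 1: derive flow(a,c) via R1 from knows(a,c)
round 1: derive flow(a,e) via R1 from knows(a,e)
round 1: derive flow(a,h) via R1 from knows(a,h)
round 1: derive flow(a,j) via R1 from knows(a,j)
round 1: derive flow(c,g) via R1 from knows(c,g)
round 1: derive flow(c,h) via R1 from knows(c,h)
round 1: derive flow(e,j) via R1 from knows(e,j)
round 1: derive flow(g,e) via R1 from knows(g,e)
round 1: derive flow(h,e) via R1 from knows(h,e)
round 1: derive flow(i,h) via R1 from knows(i,h)
round 1: derive flow(i,i) via R1 from knows(i,i)
round 1: derive flow(j,c) via R1 from knows(j,c)
round 1: derive flow(j,i) via R1 from knows(j,i)
round 1: derive flow(a,i) via R3 from knows(a,e), blue(e,i)
round 1: derive flow(c,a) via R3 from knows(c,g), blue(g,a)
round 1: derive flow(c,c) via R3 from knows(c,g), blue(g,c)
round 1: derive flow(c,e) via R3 from knows(c,g), blue(g,e)
round 1: derive flow(g,i) via R3 from knows(g,e), blue(e,i)
round 1: derive flow(h,i) via R3 from knows(h,e), blue(e,i)
round 2: derive flow(c,i) via R2 from flow(c,e), blue(e,i)

yes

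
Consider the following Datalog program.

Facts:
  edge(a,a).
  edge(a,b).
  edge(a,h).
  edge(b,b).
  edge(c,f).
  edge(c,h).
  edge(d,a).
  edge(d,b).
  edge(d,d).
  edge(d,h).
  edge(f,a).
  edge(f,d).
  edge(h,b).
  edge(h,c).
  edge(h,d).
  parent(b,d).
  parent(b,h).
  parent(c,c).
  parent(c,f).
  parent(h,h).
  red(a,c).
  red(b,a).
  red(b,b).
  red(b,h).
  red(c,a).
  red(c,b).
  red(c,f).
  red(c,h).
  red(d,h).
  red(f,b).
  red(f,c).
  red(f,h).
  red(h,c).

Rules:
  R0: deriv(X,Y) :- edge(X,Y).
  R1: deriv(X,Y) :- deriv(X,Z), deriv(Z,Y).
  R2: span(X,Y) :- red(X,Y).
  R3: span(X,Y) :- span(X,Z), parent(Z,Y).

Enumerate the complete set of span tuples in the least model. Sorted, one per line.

round 1: derive span(a,c) via R2 from red(a,c)
round 1: derive span(b,a) via R2 from red(b,a)
round 1: derive span(b,b) via R2 from red(b,b)
round 1: derive span(b,h) via R2 from red(b,h)
round 1: derive span(c,a) via R2 from red(c,a)
round 1: derive span(c,b) via R2 from red(c,b)
round 1: derive span(c,f) via R2 from red(c,f)
round 1: derive span(c,h) via R2 from red(c,h)
round 1: derive span(d,h) via R2 from red(d,h)
round 1: derive span(f,b) via R2 from red(f,b)
round 1: derive span(f,c) via R2 from red(f,c)
round 1: derive span(f,h) via R2 from red(f,h)
round 1: derive span(h,c) via R2 from red(h,c)
round 2: derive span(a,f) via R3 from span(a,c), parent(c,f)
round 2: derive span(b,d) via R3 from span(b,b), parent(b,d)
round 2: derive span(c,d) via R3 from span(c,b), parent(b,d)
round 2: derive span(f,d) via R3 from span(f,b), parent(b,d)
round 2: derive span(f,f) via R3 from span(f,c), parent(c,f)
round 2: derive span(h,f) via R3 from span(h,c), parent(c,f)

span(a,c)
span(a,f)
span(b,a)
span(b,b)
span(b,d)
span(b,h)
span(c,a)
span(c,b)
span(c,d)
span(c,f)
span(c,h)
span(d,h)
span(f,b)
span(f,c)
span(f,d)
span(f,f)
span(f,h)
span(h,c)
span(h,f)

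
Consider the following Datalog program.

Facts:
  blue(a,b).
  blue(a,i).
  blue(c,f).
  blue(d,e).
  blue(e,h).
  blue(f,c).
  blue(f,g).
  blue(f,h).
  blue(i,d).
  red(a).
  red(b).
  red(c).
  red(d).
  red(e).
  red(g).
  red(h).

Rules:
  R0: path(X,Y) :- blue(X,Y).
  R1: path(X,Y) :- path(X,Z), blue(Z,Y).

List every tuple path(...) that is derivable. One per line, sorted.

path(a,b)
path(a,d)
path(a,e)
path(a,h)
path(a,i)
path(c,c)
path(c,f)
path(c,g)
path(c,h)
path(d,e)
path(d,h)
path(e,h)
path(f,c)
path(f,f)
path(f,g)
path(f,h)
path(i,d)
path(i,e)
path(i,h)

round 1: derive path(a,b) via R0 from blue(a,b)
round 1: derive path(a,i) via R0 from blue(a,i)
round 1: derive path(c,f) via R0 from blue(c,f)
round 1: derive path(d,e) via R0 from blue(d,e)
round 1: derive path(e,h) via R0 from blue(e,h)
round 1: derive path(f,c) via R0 from blue(f,c)
round 1: derive path(f,g) via R0 from blue(f,g)
round 1: derive path(f,h) via R0 from blue(f,h)
round 1: derive path(i,d) via R0 from blue(i,d)
round 2: derive path(a,d) via R1 from path(a,i), blue(i,d)
round 2: derive path(c,c) via R1 from path(c,f), blue(f,c)
round 2: derive path(c,g) via R1 from path(c,f), blue(f,g)
round 2: derive path(c,h) via R1 from path(c,f), blue(f,h)
round 2: derive path(d,h) via R1 from path(d,e), blue(e,h)
round 2: derive path(f,f) via R1 from path(f,c), blue(c,f)
round 2: derive path(i,e) via R1 from path(i,d), blue(d,e)
round 3: derive path(a,e) via R1 from path(a,d), blue(d,e)
round 3: derive path(i,h) via R1 from path(i,e), blue(e,h)
round 4: derive path(a,h) via R1 from path(a,e), blue(e,h)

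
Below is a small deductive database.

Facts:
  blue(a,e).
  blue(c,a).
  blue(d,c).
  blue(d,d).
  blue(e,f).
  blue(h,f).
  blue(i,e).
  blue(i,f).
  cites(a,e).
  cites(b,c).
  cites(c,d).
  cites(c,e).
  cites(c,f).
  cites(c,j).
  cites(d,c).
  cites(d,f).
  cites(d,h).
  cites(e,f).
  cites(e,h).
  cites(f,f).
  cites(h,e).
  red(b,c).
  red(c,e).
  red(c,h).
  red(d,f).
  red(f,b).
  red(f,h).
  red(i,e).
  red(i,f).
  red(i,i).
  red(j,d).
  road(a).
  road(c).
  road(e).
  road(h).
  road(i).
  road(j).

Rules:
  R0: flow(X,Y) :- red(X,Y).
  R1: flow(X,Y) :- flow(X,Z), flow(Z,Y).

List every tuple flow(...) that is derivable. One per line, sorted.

round 1: derive flow(b,c) via R0 from red(b,c)
round 1: derive flow(c,e) via R0 from red(c,e)
round 1: derive flow(c,h) via R0 from red(c,h)
round 1: derive flow(d,f) via R0 from red(d,f)
round 1: derive flow(f,b) via R0 from red(f,b)
round 1: derive flow(f,h) via R0 from red(f,h)
round 1: derive flow(i,e) via R0 from red(i,e)
round 1: derive flow(i,f) via R0 from red(i,f)
round 1: derive flow(i,i) via R0 from red(i,i)
round 1: derive flow(j,d) via R0 from red(j,d)
round 2: derive flow(b,e) via R1 from flow(b,c), flow(c,e)
round 2: derive flow(b,h) via R1 from flow(b,c), flow(c,h)
round 2: derive flow(d,b) via R1 from flow(d,f), flow(f,b)
round 2: derive flow(d,h) via R1 from flow(d,f), flow(f,h)
round 2: derive flow(f,c) via R1 from flow(f,b), flow(b,c)
round 2: derive flow(i,b) via R1 from flow(i,f), flow(f,b)
round 2: derive flow(i,h) via R1 from flow(i,f), flow(f,h)
round 2: derive flow(j,f) via R1 from flow(j,d), flow(d,f)
round 3: derive flow(d,c) via R1 from flow(d,b), flow(b,c)
round 3: derive flow(d,e) via R1 from flow(d,b), flow(b,e)
round 3: derive flow(f,e) via R1 from flow(f,b), flow(b,e)
round 3: derive flow(i,c) via R1 from flow(i,b), flow(b,c)
round 3: derive flow(j,b) via R1 from flow(j,d), flow(d,b)
round 3: derive flow(j,c) via R1 from flow(j,f), flow(f,c)
round 3: derive flow(j,h) via R1 from flow(j,d), flow(d,h)
round 4: derive flow(j,e) via R1 from flow(j,b), flow(b,e)

flow(b,c)
flow(b,e)
flow(b,h)
flow(c,e)
flow(c,h)
flow(d,b)
flow(d,c)
flow(d,e)
flow(d,f)
flow(d,h)
flow(f,b)
flow(f,c)
flow(f,e)
flow(f,h)
flow(i,b)
flow(i,c)
flow(i,e)
flow(i,f)
flow(i,h)
flow(i,i)
flow(j,b)
flow(j,c)
flow(j,d)
flow(j,e)
flow(j,f)
flow(j,h)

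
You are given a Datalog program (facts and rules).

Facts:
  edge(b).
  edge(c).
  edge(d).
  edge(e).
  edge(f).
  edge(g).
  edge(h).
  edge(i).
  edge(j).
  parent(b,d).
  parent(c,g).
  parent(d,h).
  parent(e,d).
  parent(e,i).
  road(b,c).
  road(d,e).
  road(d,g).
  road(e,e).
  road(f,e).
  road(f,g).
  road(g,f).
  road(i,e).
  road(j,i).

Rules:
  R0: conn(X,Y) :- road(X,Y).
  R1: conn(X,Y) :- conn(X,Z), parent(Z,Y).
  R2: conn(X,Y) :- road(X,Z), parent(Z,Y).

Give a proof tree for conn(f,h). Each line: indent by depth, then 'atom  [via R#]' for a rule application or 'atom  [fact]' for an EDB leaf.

round 1: derive conn(b,c) via R0 from road(b,c)
round 1: derive conn(d,e) via R0 from road(d,e)
round 1: derive conn(d,g) via R0 from road(d,g)
round 1: derive conn(e,e) via R0 from road(e,e)
round 1: derive conn(f,e) via R0 from road(f,e)
round 1: derive conn(f,g) via R0 from road(f,g)
round 1: derive conn(g,f) via R0 from road(g,f)
round 1: derive conn(i,e) via R0 from road(i,e)
round 1: derive conn(j,i) via R0 from road(j,i)
round 1: derive conn(b,g) via R2 from road(b,c), parent(c,g)
round 1: derive conn(d,d) via R2 from road(d,e), parent(e,d)
round 1: derive conn(d,i) via R2 from road(d,e), parent(e,i)
round 1: derive conn(e,d) via R2 from road(e,e), parent(e,d)
round 1: derive conn(e,i) via R2 from road(e,e), parent(e,i)
round 1: derive conn(f,d) via R2 from road(f,e), parent(e,d)
round 1: derive conn(f,i) via R2 from road(f,e), parent(e,i)
round 1: derive conn(i,d) via R2 from road(i,e), parent(e,d)
round 1: derive conn(i,i) via R2 from road(i,e), parent(e,i)
round 2: derive conn(d,h) via R1 from conn(d,d), parent(d,h)
round 2: derive conn(e,h) via R1 from conn(e,d), parent(d,h)
round 2: derive conn(f,h) via R1 from conn(f,d), parent(d,h)
round 2: derive conn(i,h) via R1 from conn(i,d), parent(d,h)

conn(f,h)  [via R1]
  conn(f,d)  [via R2]
    road(f,e)  [fact]
    parent(e,d)  [fact]
  parent(d,h)  [fact]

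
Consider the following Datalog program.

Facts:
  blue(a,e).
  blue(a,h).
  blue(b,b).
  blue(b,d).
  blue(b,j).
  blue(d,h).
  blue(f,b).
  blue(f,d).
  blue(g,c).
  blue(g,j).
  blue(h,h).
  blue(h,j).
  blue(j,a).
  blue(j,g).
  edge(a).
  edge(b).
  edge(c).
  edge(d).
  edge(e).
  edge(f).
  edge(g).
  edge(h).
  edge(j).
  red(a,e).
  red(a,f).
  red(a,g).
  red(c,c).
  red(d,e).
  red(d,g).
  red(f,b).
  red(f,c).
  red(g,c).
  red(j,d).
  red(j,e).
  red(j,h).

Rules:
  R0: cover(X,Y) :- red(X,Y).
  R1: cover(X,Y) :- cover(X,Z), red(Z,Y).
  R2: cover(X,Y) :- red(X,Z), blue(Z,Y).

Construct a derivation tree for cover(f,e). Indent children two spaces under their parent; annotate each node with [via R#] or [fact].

round 1: derive cover(a,e) via R0 from red(a,e)
round 1: derive cover(a,f) via R0 from red(a,f)
round 1: derive cover(a,g) via R0 from red(a,g)
round 1: derive cover(c,c) via R0 from red(c,c)
round 1: derive cover(d,e) via R0 from red(d,e)
round 1: derive cover(d,g) via R0 from red(d,g)
round 1: derive cover(f,b) via R0 from red(f,b)
round 1: derive cover(f,c) via R0 from red(f,c)
round 1: derive cover(g,c) via R0 from red(g,c)
round 1: derive cover(j,d) via R0 from red(j,d)
round 1: derive cover(j,e) via R0 from red(j,e)
round 1: derive cover(j,h) via R0 from red(j,h)
round 1: derive cover(a,b) via R2 from red(a,f), blue(f,b)
round 1: derive cover(a,c) via R2 from red(a,g), blue(g,c)
round 1: derive cover(a,d) via R2 from red(a,f), blue(f,d)
round 1: derive cover(a,j) via R2 from red(a,g), blue(g,j)
round 1: derive cover(d,c) via R2 from red(d,g), blue(g,c)
round 1: derive cover(d,j) via R2 from red(d,g), blue(g,j)
round 1: derive cover(f,d) via R2 from red(f,b), blue(b,d)
round 1: derive cover(f,j) via R2 from red(f,b), blue(b,j)
round 1: derive cover(j,j) via R2 from red(j,h), blue(h,j)
round 2: derive cover(a,h) via R1 from cover(a,j), red(j,h)
round 2: derive cover(d,d) via R1 from cover(d,j), red(j,d)
round 2: derive cover(d,h) via R1 from cover(d,j), red(j,h)
round 2: derive cover(f,e) via R1 from cover(f,d), red(d,e)
round 2: derive cover(f,g) via R1 from cover(f,d), red(d,g)
round 2: derive cover(f,h) via R1 from cover(f,j), red(j,h)
round 2: derive cover(j,g) via R1 from cover(j,d), red(d,g)
round 3: derive cover(j,c) via R1 from cover(j,g), red(g,c)

cover(f,e)  [via R1]
  cover(f,d)  [via R2]
    red(f,b)  [fact]
    blue(b,d)  [fact]
  red(d,e)  [fact]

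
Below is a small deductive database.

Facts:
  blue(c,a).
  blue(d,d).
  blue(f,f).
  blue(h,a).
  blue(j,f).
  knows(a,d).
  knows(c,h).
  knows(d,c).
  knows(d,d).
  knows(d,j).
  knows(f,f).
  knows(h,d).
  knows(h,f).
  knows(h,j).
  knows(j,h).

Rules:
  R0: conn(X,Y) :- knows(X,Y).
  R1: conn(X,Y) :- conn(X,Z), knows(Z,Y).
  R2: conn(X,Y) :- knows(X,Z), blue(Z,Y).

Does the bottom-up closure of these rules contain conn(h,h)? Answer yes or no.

round 1: derive conn(a,d) via R0 from knows(a,d)
round 1: derive conn(c,h) via R0 from knows(c,h)
round 1: derive conn(d,c) via R0 from knows(d,c)
round 1: derive conn(d,d) via R0 from knows(d,d)
round 1: derive conn(d,j) via R0 from knows(d,j)
round 1: derive conn(f,f) via R0 from knows(f,f)
round 1: derive conn(h,d) via R0 from knows(h,d)
round 1: derive conn(h,f) via R0 from knows(h,f)
round 1: derive conn(h,j) via R0 from knows(h,j)
round 1: derive conn(j,h) via R0 from knows(j,h)
round 1: derive conn(c,a) via R2 from knows(c,h), blue(h,a)
round 1: derive conn(d,a) via R2 from knows(d,c), blue(c,a)
round 1: derive conn(d,f) via R2 from knows(d,j), blue(j,f)
round 1: derive conn(j,a) via R2 from knows(j,h), blue(h,a)
round 2: derive conn(a,c) via R1 from conn(a,d), knows(d,c)
round 2: derive conn(a,j) via R1 from conn(a,d), knows(d,j)
round 2: derive conn(c,d) via R1 from conn(c,a), knows(a,d)
round 2: derive conn(c,f) via R1 from conn(c,h), knows(h,f)
round 2: derive conn(c,j) via R1 from conn(c,h), knows(h,j)
round 2: derive conn(d,h) via R1 from conn(d,c), knows(c,h)
round 2: derive conn(h,c) via R1 from conn(h,d), knows(d,c)
round 2: derive conn(h,h) via R1 from conn(h,j), knows(j,h)
round 2: derive conn(j,d) via R1 from conn(j,a), knows(a,d)
round 2: derive conn(j,f) via R1 from conn(j,h), knows(h,f)
round 2: derive conn(j,j) via R1 from conn(j,h), knows(h,j)
round 3: derive conn(a,h) via R1 from conn(a,c), knows(c,h)
round 3: derive conn(c,c) via R1 from conn(c,d), knows(d,c)
round 3: derive conn(j,c) via R1 from conn(j,d), knows(d,c)
round 4: derive conn(a,f) via R1 from conn(a,h), knows(h,f)

yes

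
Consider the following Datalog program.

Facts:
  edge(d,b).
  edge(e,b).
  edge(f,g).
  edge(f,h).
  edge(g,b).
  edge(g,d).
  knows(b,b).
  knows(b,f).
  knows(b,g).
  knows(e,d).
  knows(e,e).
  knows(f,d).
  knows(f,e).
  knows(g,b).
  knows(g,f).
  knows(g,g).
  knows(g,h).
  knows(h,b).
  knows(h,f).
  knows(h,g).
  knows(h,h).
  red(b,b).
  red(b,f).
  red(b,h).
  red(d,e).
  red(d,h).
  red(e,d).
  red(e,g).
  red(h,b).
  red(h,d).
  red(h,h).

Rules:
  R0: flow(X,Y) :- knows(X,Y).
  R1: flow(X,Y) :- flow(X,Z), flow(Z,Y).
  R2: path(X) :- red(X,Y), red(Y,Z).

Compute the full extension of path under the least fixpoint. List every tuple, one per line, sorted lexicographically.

path(b)
path(d)
path(e)
path(h)

round 1: derive path(b) via R2 from red(b,b), red(b,b)
round 1: derive path(d) via R2 from red(d,e), red(e,d)
round 1: derive path(e) via R2 from red(e,d), red(d,e)
round 1: derive path(h) via R2 from red(h,b), red(b,b)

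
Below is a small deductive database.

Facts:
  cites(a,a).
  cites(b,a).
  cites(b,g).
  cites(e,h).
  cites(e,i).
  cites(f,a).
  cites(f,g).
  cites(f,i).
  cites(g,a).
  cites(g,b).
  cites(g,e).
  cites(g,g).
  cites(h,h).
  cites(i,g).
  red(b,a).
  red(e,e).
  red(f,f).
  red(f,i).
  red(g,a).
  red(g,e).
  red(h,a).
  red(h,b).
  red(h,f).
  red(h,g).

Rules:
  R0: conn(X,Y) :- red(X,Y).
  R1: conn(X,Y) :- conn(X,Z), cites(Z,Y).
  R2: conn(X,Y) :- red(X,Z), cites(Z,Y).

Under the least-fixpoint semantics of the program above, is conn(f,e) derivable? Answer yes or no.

round 1: derive conn(b,a) via R0 from red(b,a)
round 1: derive conn(e,e) via R0 from red(e,e)
round 1: derive conn(f,f) via R0 from red(f,f)
round 1: derive conn(f,i) via R0 from red(f,i)
round 1: derive conn(g,a) via R0 from red(g,a)
round 1: derive conn(g,e) via R0 from red(g,e)
round 1: derive conn(h,a) via R0 from red(h,a)
round 1: derive conn(h,b) via R0 from red(h,b)
round 1: derive conn(h,f) via R0 from red(h,f)
round 1: derive conn(h,g) via R0 from red(h,g)
round 1: derive conn(e,h) via R2 from red(e,e), cites(e,h)
round 1: derive conn(e,i) via R2 from red(e,e), cites(e,i)
round 1: derive conn(f,a) via R2 from red(f,f), cites(f,a)
round 1: derive conn(f,g) via R2 from red(f,f), cites(f,g)
round 1: derive conn(g,h) via R2 from red(g,e), cites(e,h)
round 1: derive conn(g,i) via R2 from red(g,e), cites(e,i)
round 1: derive conn(h,e) via R2 from red(h,g), cites(g,e)
round 1: derive conn(h,i) via R2 from red(h,f), cites(f,i)
round 2: derive conn(e,g) via R1 from conn(e,i), cites(i,g)
round 2: derive conn(f,b) via R1 from conn(f,g), cites(g,b)
round 2: derive conn(f,e) via R1 from conn(f,g), cites(g,e)
round 2: derive conn(g,g) via R1 from conn(g,i), cites(i,g)
round 2: derive conn(h,h) via R1 from conn(h,e), cites(e,h)
round 3: derive conn(e,a) via R1 from conn(e,g), cites(g,a)
round 3: derive conn(e,b) via R1 from conn(e,g), cites(g,b)
round 3: derive conn(f,h) via R1 from conn(f,e), cites(e,h)
round 3: derive conn(g,b) via R1 from conn(g,g), cites(g,b)

yes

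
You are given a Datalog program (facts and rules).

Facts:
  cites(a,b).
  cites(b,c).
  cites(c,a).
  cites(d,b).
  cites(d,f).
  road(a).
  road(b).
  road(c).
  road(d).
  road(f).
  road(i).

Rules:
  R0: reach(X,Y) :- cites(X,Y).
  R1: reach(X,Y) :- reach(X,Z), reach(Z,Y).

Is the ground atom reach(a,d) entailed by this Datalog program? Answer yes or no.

no

round 1: derive reach(a,b) via R0 from cites(a,b)
round 1: derive reach(b,c) via R0 from cites(b,c)
round 1: derive reach(c,a) via R0 from cites(c,a)
round 1: derive reach(d,b) via R0 from cites(d,b)
round 1: derive reach(d,f) via R0 from cites(d,f)
round 2: derive reach(a,c) via R1 from reach(a,b), reach(b,c)
round 2: derive reach(b,a) via R1 from reach(b,c), reach(c,a)
round 2: derive reach(c,b) via R1 from reach(c,a), reach(a,b)
round 2: derive reach(d,c) via R1 from reach(d,b), reach(b,c)
round 3: derive reach(a,a) via R1 from reach(a,b), reach(b,a)
round 3: derive reach(b,b) via R1 from reach(b,a), reach(a,b)
round 3: derive reach(c,c) via R1 from reach(c,a), reach(a,c)
round 3: derive reach(d,a) via R1 from reach(d,b), reach(b,a)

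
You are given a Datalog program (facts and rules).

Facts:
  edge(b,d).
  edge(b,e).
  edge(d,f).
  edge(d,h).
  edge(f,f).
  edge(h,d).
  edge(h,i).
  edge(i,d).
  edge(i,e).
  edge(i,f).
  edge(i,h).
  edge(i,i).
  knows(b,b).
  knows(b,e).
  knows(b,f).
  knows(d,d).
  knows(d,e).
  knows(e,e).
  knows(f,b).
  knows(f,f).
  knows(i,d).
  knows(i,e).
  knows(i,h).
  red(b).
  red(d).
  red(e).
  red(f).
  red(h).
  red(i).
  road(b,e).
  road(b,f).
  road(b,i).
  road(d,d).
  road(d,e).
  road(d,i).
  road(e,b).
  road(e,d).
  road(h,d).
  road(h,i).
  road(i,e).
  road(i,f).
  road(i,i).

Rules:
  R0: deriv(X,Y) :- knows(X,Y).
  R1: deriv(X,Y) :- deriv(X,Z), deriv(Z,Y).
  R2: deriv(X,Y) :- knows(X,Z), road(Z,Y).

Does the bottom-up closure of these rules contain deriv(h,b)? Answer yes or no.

no

round 1: derive deriv(b,b) via R0 from knows(b,b)
round 1: derive deriv(b,e) via R0 from knows(b,e)
round 1: derive deriv(b,f) via R0 from knows(b,f)
round 1: derive deriv(d,d) via R0 from knows(d,d)
round 1: derive deriv(d,e) via R0 from knows(d,e)
round 1: derive deriv(e,e) via R0 from knows(e,e)
round 1: derive deriv(f,b) via R0 from knows(f,b)
round 1: derive deriv(f,f) via R0 from knows(f,f)
round 1: derive deriv(i,d) via R0 from knows(i,d)
round 1: derive deriv(i,e) via R0 from knows(i,e)
round 1: derive deriv(i,h) via R0 from knows(i,h)
round 1: derive deriv(b,d) via R2 from knows(b,e), road(e,d)
round 1: derive deriv(b,i) via R2 from knows(b,b), road(b,i)
round 1: derive deriv(d,b) via R2 from knows(d,e), road(e,b)
round 1: derive deriv(d,i) via R2 from knows(d,d), road(d,i)
round 1: derive deriv(e,b) via R2 from knows(e,e), road(e,b)
round 1: derive deriv(e,d) via R2 from knows(e,e), road(e,d)
round 1: derive deriv(f,e) via R2 from knows(f,b), road(b,e)
round 1: derive deriv(f,i) via R2 from knows(f,b), road(b,i)
round 1: derive deriv(i,b) via R2 from knows(i,e), road(e,b)
round 1: derive deriv(i,i) via R2 from knows(i,d), road(d,i)
round 2: derive deriv(b,h) via R1 from deriv(b,i), deriv(i,h)
round 2: derive deriv(d,f) via R1 from deriv(d,b), deriv(b,f)
round 2: derive deriv(d,h) via R1 from deriv(d,i), deriv(i,h)
round 2: derive deriv(e,f) via R1 from deriv(e,b), deriv(b,f)
round 2: derive deriv(e,i) via R1 from deriv(e,b), deriv(b,i)
round 2: derive deriv(f,d) via R1 from deriv(f,b), deriv(b,d)
round 2: derive deriv(f,h) via R1 from deriv(f,i), deriv(i,h)
round 2: derive deriv(i,f) via R1 from deriv(i,b), deriv(b,f)
round 3: derive deriv(e,h) via R1 from deriv(e,b), deriv(b,h)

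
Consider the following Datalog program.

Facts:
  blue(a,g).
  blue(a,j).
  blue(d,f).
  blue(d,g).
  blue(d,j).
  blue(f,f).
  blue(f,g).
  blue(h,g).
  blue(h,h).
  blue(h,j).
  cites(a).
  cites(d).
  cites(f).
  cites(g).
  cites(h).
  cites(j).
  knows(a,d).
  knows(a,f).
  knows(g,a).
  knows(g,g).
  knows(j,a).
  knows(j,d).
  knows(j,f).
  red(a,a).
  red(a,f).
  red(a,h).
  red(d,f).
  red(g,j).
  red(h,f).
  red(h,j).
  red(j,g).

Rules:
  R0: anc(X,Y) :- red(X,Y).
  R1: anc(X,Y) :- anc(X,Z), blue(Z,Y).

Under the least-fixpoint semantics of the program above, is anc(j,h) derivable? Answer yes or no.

no

round 1: derive anc(a,a) via R0 from red(a,a)
round 1: derive anc(a,f) via R0 from red(a,f)
round 1: derive anc(a,h) via R0 from red(a,h)
round 1: derive anc(d,f) via R0 from red(d,f)
round 1: derive anc(g,j) via R0 from red(g,j)
round 1: derive anc(h,f) via R0 from red(h,f)
round 1: derive anc(h,j) via R0 from red(h,j)
round 1: derive anc(j,g) via R0 from red(j,g)
round 2: derive anc(a,g) via R1 from anc(a,a), blue(a,g)
round 2: derive anc(a,j) via R1 from anc(a,a), blue(a,j)
round 2: derive anc(d,g) via R1 from anc(d,f), blue(f,g)
round 2: derive anc(h,g) via R1 from anc(h,f), blue(f,g)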